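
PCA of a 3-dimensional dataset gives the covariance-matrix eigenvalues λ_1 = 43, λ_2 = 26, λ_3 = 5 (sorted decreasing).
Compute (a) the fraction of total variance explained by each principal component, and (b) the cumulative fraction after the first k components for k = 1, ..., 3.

Step 1 — total variance = trace(Sigma) = Σ λ_i = 43 + 26 + 5 = 74.

Step 2 — fraction explained by component i = λ_i / Σ λ:
  PC1: 43/74 = 0.5811
  PC2: 26/74 = 0.3514
  PC3: 5/74 = 0.0676

Step 3 — cumulative fraction after k components = (λ_1 + ... + λ_k) / Σ λ:
  k = 1: 43/74 = 0.5811
  k = 2: (43 + 26)/74 = 69/74 = 0.9324
  k = 3: (43 + 26 + 5)/74 = 74/74 = 1

Summary (fraction, with percent):

explained: PC1 0.5811 (58.11%), PC2 0.3514 (35.14%), PC3 0.0676 (6.76%);  cumulative: 0.5811, 0.9324, 1


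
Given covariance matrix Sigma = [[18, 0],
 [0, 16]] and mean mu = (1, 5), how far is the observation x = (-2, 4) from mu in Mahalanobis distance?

Step 1 — centre the observation: (x - mu) = (-3, -1).

Step 2 — invert Sigma. det(Sigma) = 18·16 - (0)² = 288.
  Sigma^{-1} = (1/det) · [[d, -b], [-b, a]] = [[0.0556, 0],
 [0, 0.0625]].

Step 3 — form the quadratic (x - mu)^T · Sigma^{-1} · (x - mu):
  Sigma^{-1} · (x - mu) = (-0.1667, -0.0625).
  (x - mu)^T · [Sigma^{-1} · (x - mu)] = (-3)·(-0.1667) + (-1)·(-0.0625) = 0.5625.

Step 4 — take square root: d = √(0.5625) ≈ 0.75.

d(x, mu) = √(0.5625) ≈ 0.75


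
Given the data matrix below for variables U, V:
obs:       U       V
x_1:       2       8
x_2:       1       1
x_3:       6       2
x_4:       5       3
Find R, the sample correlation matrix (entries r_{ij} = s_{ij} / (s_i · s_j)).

Step 1 — column means:
  mean(U) = (2 + 1 + 6 + 5) / 4 = 14/4 = 3.5
  mean(V) = (8 + 1 + 2 + 3) / 4 = 14/4 = 3.5

Step 2 — sample variances and covariances s[i,j] = (1/(n-1)) · Σ_k (x_{k,i} - mean_i) · (x_{k,j} - mean_j), with n-1 = 3:
  s[U,U] = ((-1.5)·(-1.5) + (-2.5)·(-2.5) + (2.5)·(2.5) + (1.5)·(1.5)) / 3 = 17/3 = 5.6667
  s[U,V] = ((-1.5)·(4.5) + (-2.5)·(-2.5) + (2.5)·(-1.5) + (1.5)·(-0.5)) / 3 = -5/3 = -1.6667
  s[V,V] = ((4.5)·(4.5) + (-2.5)·(-2.5) + (-1.5)·(-1.5) + (-0.5)·(-0.5)) / 3 = 29/3 = 9.6667
  Sample standard deviations s_i = √(s[i,i]):
  s(U) = √(5.6667) = 2.3805
  s(V) = √(9.6667) = 3.1091

Step 3 — r_{ij} = s_{ij} / (s_i · s_j):
  r[U,U] = 1 (diagonal).
  r[U,V] = -1.6667 / (2.3805 · 3.1091) = -1.6667 / 7.4012 = -0.2252
  r[V,V] = 1 (diagonal).

R is symmetric with unit diagonal. Assembling:

R = [[1, -0.2252],
 [-0.2252, 1]]


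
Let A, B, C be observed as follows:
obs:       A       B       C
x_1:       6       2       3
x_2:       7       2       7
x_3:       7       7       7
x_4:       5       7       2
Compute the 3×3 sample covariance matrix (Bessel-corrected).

Step 1 — column means:
  mean(A) = (6 + 7 + 7 + 5) / 4 = 25/4 = 6.25
  mean(B) = (2 + 2 + 7 + 7) / 4 = 18/4 = 4.5
  mean(C) = (3 + 7 + 7 + 2) / 4 = 19/4 = 4.75

Step 2 — sample covariance S[i,j] = (1/(n-1)) · Σ_k (x_{k,i} - mean_i) · (x_{k,j} - mean_j), with n-1 = 3.
  S[A,A] = ((-0.25)·(-0.25) + (0.75)·(0.75) + (0.75)·(0.75) + (-1.25)·(-1.25)) / 3 = 2.75/3 = 0.9167
  S[A,B] = ((-0.25)·(-2.5) + (0.75)·(-2.5) + (0.75)·(2.5) + (-1.25)·(2.5)) / 3 = -2.5/3 = -0.8333
  S[A,C] = ((-0.25)·(-1.75) + (0.75)·(2.25) + (0.75)·(2.25) + (-1.25)·(-2.75)) / 3 = 7.25/3 = 2.4167
  S[B,B] = ((-2.5)·(-2.5) + (-2.5)·(-2.5) + (2.5)·(2.5) + (2.5)·(2.5)) / 3 = 25/3 = 8.3333
  S[B,C] = ((-2.5)·(-1.75) + (-2.5)·(2.25) + (2.5)·(2.25) + (2.5)·(-2.75)) / 3 = -2.5/3 = -0.8333
  S[C,C] = ((-1.75)·(-1.75) + (2.25)·(2.25) + (2.25)·(2.25) + (-2.75)·(-2.75)) / 3 = 20.75/3 = 6.9167

S is symmetric (S[j,i] = S[i,j]). Assembling:

S = [[0.9167, -0.8333, 2.4167],
 [-0.8333, 8.3333, -0.8333],
 [2.4167, -0.8333, 6.9167]]


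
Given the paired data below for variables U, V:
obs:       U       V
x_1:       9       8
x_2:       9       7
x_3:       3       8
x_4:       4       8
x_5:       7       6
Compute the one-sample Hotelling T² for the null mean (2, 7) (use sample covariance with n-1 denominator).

Step 1 — sample mean vector:
  mean(U) = (9 + 9 + 3 + 4 + 7) / 5 = 32/5 = 6.4
  mean(V) = (8 + 7 + 8 + 8 + 6) / 5 = 37/5 = 7.4
  x̄ = (6.4, 7.4),  deviation x̄ - mu_0 = (6.4, 7.4) - (2, 7) = (4.4, 0.4).

Step 2 — sample covariance matrix, S[i,j] = (1/(n-1)) · Σ_k (x_{k,i} - mean_i) · (x_{k,j} - mean_j), divisor n-1 = 4:
  S[U,U] = ((2.6)·(2.6) + (2.6)·(2.6) + (-3.4)·(-3.4) + (-2.4)·(-2.4) + (0.6)·(0.6)) / 4 = 31.2/4 = 7.8
  S[U,V] = ((2.6)·(0.6) + (2.6)·(-0.4) + (-3.4)·(0.6) + (-2.4)·(0.6) + (0.6)·(-1.4)) / 4 = -3.8/4 = -0.95
  S[V,V] = ((0.6)·(0.6) + (-0.4)·(-0.4) + (0.6)·(0.6) + (0.6)·(0.6) + (-1.4)·(-1.4)) / 4 = 3.2/4 = 0.8
  S = [[7.8, -0.95],
 [-0.95, 0.8]].

Step 3 — invert S. det(S) = 7.8·0.8 - (-0.95)² = 5.3375.
  S^{-1} = (1/det) · [[d, -b], [-b, a]] = [[0.1499, 0.178],
 [0.178, 1.4614]].

Step 4 — quadratic form (x̄ - mu_0)^T · S^{-1} · (x̄ - mu_0):
  S^{-1} · (x̄ - mu_0) = (0.7307, 1.3677),
  (x̄ - mu_0)^T · [...] = (4.4)·(0.7307) + (0.4)·(1.3677) = 3.7621.

Step 5 — scale by n: T² = 5 · 3.7621 = 18.8103.

T² ≈ 18.8103


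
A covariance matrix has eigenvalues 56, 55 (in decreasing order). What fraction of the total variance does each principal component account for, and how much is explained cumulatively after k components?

Step 1 — total variance = trace(Sigma) = Σ λ_i = 56 + 55 = 111.

Step 2 — fraction explained by component i = λ_i / Σ λ:
  PC1: 56/111 = 0.5045
  PC2: 55/111 = 0.4955

Step 3 — cumulative fraction after k components = (λ_1 + ... + λ_k) / Σ λ:
  k = 1: 56/111 = 0.5045
  k = 2: (56 + 55)/111 = 111/111 = 1

Summary (fraction, with percent):

explained: PC1 0.5045 (50.45%), PC2 0.4955 (49.55%);  cumulative: 0.5045, 1


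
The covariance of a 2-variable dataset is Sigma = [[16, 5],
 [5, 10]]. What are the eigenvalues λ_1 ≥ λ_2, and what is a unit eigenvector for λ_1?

Step 1 — characteristic polynomial of 2×2 Sigma:
  det(Sigma - λI) = λ² - trace · λ + det = 0.
  trace = 16 + 10 = 26, det = 16·10 - (5)² = 135.
Step 2 — discriminant:
  Δ = trace² - 4·det = 676 - 540 = 136.
Step 3 — eigenvalues:
  λ = (trace ± √Δ)/2 = (26 ± 11.6619)/2,
  λ_1 = 18.831,  λ_2 = 7.169.

Step 4 — unit eigenvector for λ_1: solve (Sigma - λ_1 I)v = 0. First row:
  (16 - 18.831)·v_x + (5)·v_y = 0, i.e. (-2.831)·v_x + (5)·v_y = 0,
  so v ∝ (b, λ_1 - a) = (5, 2.831) = u.
  ||u|| = √((5)² + (2.831)²) = √(33.0143) ≈ 5.7458,
  v_1 = u/||u|| ≈ (0.8702, 0.4927) (||v_1|| = 1).

λ_1 = 18.831,  λ_2 = 7.169;  v_1 ≈ (0.8702, 0.4927)


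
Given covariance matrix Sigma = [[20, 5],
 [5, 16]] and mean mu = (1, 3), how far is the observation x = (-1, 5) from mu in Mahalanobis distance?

Step 1 — centre the observation: (x - mu) = (-2, 2).

Step 2 — invert Sigma. det(Sigma) = 20·16 - (5)² = 295.
  Sigma^{-1} = (1/det) · [[d, -b], [-b, a]] = [[0.0542, -0.0169],
 [-0.0169, 0.0678]].

Step 3 — form the quadratic (x - mu)^T · Sigma^{-1} · (x - mu):
  Sigma^{-1} · (x - mu) = (-0.1424, 0.1695).
  (x - mu)^T · [Sigma^{-1} · (x - mu)] = (-2)·(-0.1424) + (2)·(0.1695) = 0.6237.

Step 4 — take square root: d = √(0.6237) ≈ 0.7898.

d(x, mu) = √(0.6237) ≈ 0.7898


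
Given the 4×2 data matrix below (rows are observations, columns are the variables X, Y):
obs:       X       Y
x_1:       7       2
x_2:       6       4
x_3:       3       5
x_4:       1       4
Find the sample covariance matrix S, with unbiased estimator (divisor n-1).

Step 1 — column means:
  mean(X) = (7 + 6 + 3 + 1) / 4 = 17/4 = 4.25
  mean(Y) = (2 + 4 + 5 + 4) / 4 = 15/4 = 3.75

Step 2 — sample covariance S[i,j] = (1/(n-1)) · Σ_k (x_{k,i} - mean_i) · (x_{k,j} - mean_j), with n-1 = 3.
  S[X,X] = ((2.75)·(2.75) + (1.75)·(1.75) + (-1.25)·(-1.25) + (-3.25)·(-3.25)) / 3 = 22.75/3 = 7.5833
  S[X,Y] = ((2.75)·(-1.75) + (1.75)·(0.25) + (-1.25)·(1.25) + (-3.25)·(0.25)) / 3 = -6.75/3 = -2.25
  S[Y,Y] = ((-1.75)·(-1.75) + (0.25)·(0.25) + (1.25)·(1.25) + (0.25)·(0.25)) / 3 = 4.75/3 = 1.5833

S is symmetric (S[j,i] = S[i,j]). Assembling:

S = [[7.5833, -2.25],
 [-2.25, 1.5833]]


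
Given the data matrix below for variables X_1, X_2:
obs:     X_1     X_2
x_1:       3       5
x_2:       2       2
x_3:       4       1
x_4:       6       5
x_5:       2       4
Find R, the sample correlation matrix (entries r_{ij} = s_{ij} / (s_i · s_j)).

Step 1 — column means:
  mean(X_1) = (3 + 2 + 4 + 6 + 2) / 5 = 17/5 = 3.4
  mean(X_2) = (5 + 2 + 1 + 5 + 4) / 5 = 17/5 = 3.4

Step 2 — sample variances and covariances s[i,j] = (1/(n-1)) · Σ_k (x_{k,i} - mean_i) · (x_{k,j} - mean_j), with n-1 = 4:
  s[X_1,X_1] = ((-0.4)·(-0.4) + (-1.4)·(-1.4) + (0.6)·(0.6) + (2.6)·(2.6) + (-1.4)·(-1.4)) / 4 = 11.2/4 = 2.8
  s[X_1,X_2] = ((-0.4)·(1.6) + (-1.4)·(-1.4) + (0.6)·(-2.4) + (2.6)·(1.6) + (-1.4)·(0.6)) / 4 = 3.2/4 = 0.8
  s[X_2,X_2] = ((1.6)·(1.6) + (-1.4)·(-1.4) + (-2.4)·(-2.4) + (1.6)·(1.6) + (0.6)·(0.6)) / 4 = 13.2/4 = 3.3
  Sample standard deviations s_i = √(s[i,i]):
  s(X_1) = √(2.8) = 1.6733
  s(X_2) = √(3.3) = 1.8166

Step 3 — r_{ij} = s_{ij} / (s_i · s_j):
  r[X_1,X_1] = 1 (diagonal).
  r[X_1,X_2] = 0.8 / (1.6733 · 1.8166) = 0.8 / 3.0397 = 0.2632
  r[X_2,X_2] = 1 (diagonal).

R is symmetric with unit diagonal. Assembling:

R = [[1, 0.2632],
 [0.2632, 1]]


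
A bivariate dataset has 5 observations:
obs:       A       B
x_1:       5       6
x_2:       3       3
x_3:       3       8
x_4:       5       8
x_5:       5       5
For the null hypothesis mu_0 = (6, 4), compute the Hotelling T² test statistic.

Step 1 — sample mean vector:
  mean(A) = (5 + 3 + 3 + 5 + 5) / 5 = 21/5 = 4.2
  mean(B) = (6 + 3 + 8 + 8 + 5) / 5 = 30/5 = 6
  x̄ = (4.2, 6),  deviation x̄ - mu_0 = (4.2, 6) - (6, 4) = (-1.8, 2).

Step 2 — sample covariance matrix, S[i,j] = (1/(n-1)) · Σ_k (x_{k,i} - mean_i) · (x_{k,j} - mean_j), divisor n-1 = 4:
  S[A,A] = ((0.8)·(0.8) + (-1.2)·(-1.2) + (-1.2)·(-1.2) + (0.8)·(0.8) + (0.8)·(0.8)) / 4 = 4.8/4 = 1.2
  S[A,B] = ((0.8)·(0) + (-1.2)·(-3) + (-1.2)·(2) + (0.8)·(2) + (0.8)·(-1)) / 4 = 2/4 = 0.5
  S[B,B] = ((0)·(0) + (-3)·(-3) + (2)·(2) + (2)·(2) + (-1)·(-1)) / 4 = 18/4 = 4.5
  S = [[1.2, 0.5],
 [0.5, 4.5]].

Step 3 — invert S. det(S) = 1.2·4.5 - (0.5)² = 5.15.
  S^{-1} = (1/det) · [[d, -b], [-b, a]] = [[0.8738, -0.0971],
 [-0.0971, 0.233]].

Step 4 — quadratic form (x̄ - mu_0)^T · S^{-1} · (x̄ - mu_0):
  S^{-1} · (x̄ - mu_0) = (-1.767, 0.6408),
  (x̄ - mu_0)^T · [...] = (-1.8)·(-1.767) + (2)·(0.6408) = 4.4621.

Step 5 — scale by n: T² = 5 · 4.4621 = 22.3107.

T² ≈ 22.3107


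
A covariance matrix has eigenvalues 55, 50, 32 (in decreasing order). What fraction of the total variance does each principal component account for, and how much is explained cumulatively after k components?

Step 1 — total variance = trace(Sigma) = Σ λ_i = 55 + 50 + 32 = 137.

Step 2 — fraction explained by component i = λ_i / Σ λ:
  PC1: 55/137 = 0.4015
  PC2: 50/137 = 0.365
  PC3: 32/137 = 0.2336

Step 3 — cumulative fraction after k components = (λ_1 + ... + λ_k) / Σ λ:
  k = 1: 55/137 = 0.4015
  k = 2: (55 + 50)/137 = 105/137 = 0.7664
  k = 3: (55 + 50 + 32)/137 = 137/137 = 1

Summary (fraction, with percent):

explained: PC1 0.4015 (40.15%), PC2 0.365 (36.5%), PC3 0.2336 (23.36%);  cumulative: 0.4015, 0.7664, 1


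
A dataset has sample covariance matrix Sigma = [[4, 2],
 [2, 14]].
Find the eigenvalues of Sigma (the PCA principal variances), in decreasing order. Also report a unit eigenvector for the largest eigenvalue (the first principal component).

Step 1 — characteristic polynomial of 2×2 Sigma:
  det(Sigma - λI) = λ² - trace · λ + det = 0.
  trace = 4 + 14 = 18, det = 4·14 - (2)² = 52.
Step 2 — discriminant:
  Δ = trace² - 4·det = 324 - 208 = 116.
Step 3 — eigenvalues:
  λ = (trace ± √Δ)/2 = (18 ± 10.7703)/2,
  λ_1 = 14.3852,  λ_2 = 3.6148.

Step 4 — unit eigenvector for λ_1: solve (Sigma - λ_1 I)v = 0. First row:
  (4 - 14.3852)·v_x + (2)·v_y = 0, i.e. (-10.3852)·v_x + (2)·v_y = 0,
  so v ∝ (b, λ_1 - a) = (2, 10.3852) = u.
  ||u|| = √((2)² + (10.3852)²) = √(111.8516) ≈ 10.576,
  v_1 = u/||u|| ≈ (0.1891, 0.982) (||v_1|| = 1).

λ_1 = 14.3852,  λ_2 = 3.6148;  v_1 ≈ (0.1891, 0.982)


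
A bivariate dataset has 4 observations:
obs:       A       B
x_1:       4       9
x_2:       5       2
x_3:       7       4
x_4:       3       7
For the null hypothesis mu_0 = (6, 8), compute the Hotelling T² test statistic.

Step 1 — sample mean vector:
  mean(A) = (4 + 5 + 7 + 3) / 4 = 19/4 = 4.75
  mean(B) = (9 + 2 + 4 + 7) / 4 = 22/4 = 5.5
  x̄ = (4.75, 5.5),  deviation x̄ - mu_0 = (4.75, 5.5) - (6, 8) = (-1.25, -2.5).

Step 2 — sample covariance matrix, S[i,j] = (1/(n-1)) · Σ_k (x_{k,i} - mean_i) · (x_{k,j} - mean_j), divisor n-1 = 3:
  S[A,A] = ((-0.75)·(-0.75) + (0.25)·(0.25) + (2.25)·(2.25) + (-1.75)·(-1.75)) / 3 = 8.75/3 = 2.9167
  S[A,B] = ((-0.75)·(3.5) + (0.25)·(-3.5) + (2.25)·(-1.5) + (-1.75)·(1.5)) / 3 = -9.5/3 = -3.1667
  S[B,B] = ((3.5)·(3.5) + (-3.5)·(-3.5) + (-1.5)·(-1.5) + (1.5)·(1.5)) / 3 = 29/3 = 9.6667
  S = [[2.9167, -3.1667],
 [-3.1667, 9.6667]].

Step 3 — invert S. det(S) = 2.9167·9.6667 - (-3.1667)² = 18.1667.
  S^{-1} = (1/det) · [[d, -b], [-b, a]] = [[0.5321, 0.1743],
 [0.1743, 0.1606]].

Step 4 — quadratic form (x̄ - mu_0)^T · S^{-1} · (x̄ - mu_0):
  S^{-1} · (x̄ - mu_0) = (-1.1009, -0.6193),
  (x̄ - mu_0)^T · [...] = (-1.25)·(-1.1009) + (-2.5)·(-0.6193) = 2.9243.

Step 5 — scale by n: T² = 4 · 2.9243 = 11.6972.

T² ≈ 11.6972


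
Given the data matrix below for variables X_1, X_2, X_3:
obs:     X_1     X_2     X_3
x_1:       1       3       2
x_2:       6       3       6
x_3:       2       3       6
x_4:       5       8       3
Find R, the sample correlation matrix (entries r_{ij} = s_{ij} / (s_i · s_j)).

Step 1 — column means:
  mean(X_1) = (1 + 6 + 2 + 5) / 4 = 14/4 = 3.5
  mean(X_2) = (3 + 3 + 3 + 8) / 4 = 17/4 = 4.25
  mean(X_3) = (2 + 6 + 6 + 3) / 4 = 17/4 = 4.25

Step 2 — sample variances and covariances s[i,j] = (1/(n-1)) · Σ_k (x_{k,i} - mean_i) · (x_{k,j} - mean_j), with n-1 = 3:
  s[X_1,X_1] = ((-2.5)·(-2.5) + (2.5)·(2.5) + (-1.5)·(-1.5) + (1.5)·(1.5)) / 3 = 17/3 = 5.6667
  s[X_1,X_2] = ((-2.5)·(-1.25) + (2.5)·(-1.25) + (-1.5)·(-1.25) + (1.5)·(3.75)) / 3 = 7.5/3 = 2.5
  s[X_1,X_3] = ((-2.5)·(-2.25) + (2.5)·(1.75) + (-1.5)·(1.75) + (1.5)·(-1.25)) / 3 = 5.5/3 = 1.8333
  s[X_2,X_2] = ((-1.25)·(-1.25) + (-1.25)·(-1.25) + (-1.25)·(-1.25) + (3.75)·(3.75)) / 3 = 18.75/3 = 6.25
  s[X_2,X_3] = ((-1.25)·(-2.25) + (-1.25)·(1.75) + (-1.25)·(1.75) + (3.75)·(-1.25)) / 3 = -6.25/3 = -2.0833
  s[X_3,X_3] = ((-2.25)·(-2.25) + (1.75)·(1.75) + (1.75)·(1.75) + (-1.25)·(-1.25)) / 3 = 12.75/3 = 4.25
  Sample standard deviations s_i = √(s[i,i]):
  s(X_1) = √(5.6667) = 2.3805
  s(X_2) = √(6.25) = 2.5
  s(X_3) = √(4.25) = 2.0616

Step 3 — r_{ij} = s_{ij} / (s_i · s_j):
  r[X_1,X_1] = 1 (diagonal).
  r[X_1,X_2] = 2.5 / (2.3805 · 2.5) = 2.5 / 5.9512 = 0.4201
  r[X_1,X_3] = 1.8333 / (2.3805 · 2.0616) = 1.8333 / 4.9075 = 0.3736
  r[X_2,X_2] = 1 (diagonal).
  r[X_2,X_3] = -2.0833 / (2.5 · 2.0616) = -2.0833 / 5.1539 = -0.4042
  r[X_3,X_3] = 1 (diagonal).

R is symmetric with unit diagonal. Assembling:

R = [[1, 0.4201, 0.3736],
 [0.4201, 1, -0.4042],
 [0.3736, -0.4042, 1]]


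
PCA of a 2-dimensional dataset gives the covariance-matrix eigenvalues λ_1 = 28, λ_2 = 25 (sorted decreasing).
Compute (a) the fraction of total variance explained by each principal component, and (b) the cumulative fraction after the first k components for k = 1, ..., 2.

Step 1 — total variance = trace(Sigma) = Σ λ_i = 28 + 25 = 53.

Step 2 — fraction explained by component i = λ_i / Σ λ:
  PC1: 28/53 = 0.5283
  PC2: 25/53 = 0.4717

Step 3 — cumulative fraction after k components = (λ_1 + ... + λ_k) / Σ λ:
  k = 1: 28/53 = 0.5283
  k = 2: (28 + 25)/53 = 53/53 = 1

Summary (fraction, with percent):

explained: PC1 0.5283 (52.83%), PC2 0.4717 (47.17%);  cumulative: 0.5283, 1


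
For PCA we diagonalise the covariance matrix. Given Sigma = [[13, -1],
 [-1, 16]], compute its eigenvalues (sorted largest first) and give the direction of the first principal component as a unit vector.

Step 1 — characteristic polynomial of 2×2 Sigma:
  det(Sigma - λI) = λ² - trace · λ + det = 0.
  trace = 13 + 16 = 29, det = 13·16 - (-1)² = 207.
Step 2 — discriminant:
  Δ = trace² - 4·det = 841 - 828 = 13.
Step 3 — eigenvalues:
  λ = (trace ± √Δ)/2 = (29 ± 3.6056)/2,
  λ_1 = 16.3028,  λ_2 = 12.6972.

Step 4 — unit eigenvector for λ_1: solve (Sigma - λ_1 I)v = 0. First row:
  (13 - 16.3028)·v_x + (-1)·v_y = 0, i.e. (-3.3028)·v_x + (-1)·v_y = 0,
  so v ∝ (b, λ_1 - a) = (-1, 3.3028); multiply by -1 so the first entry is positive: u = (1, -3.3028).
  ||u|| = √((1)² + (-3.3028)²) = √(11.9083) ≈ 3.4508,
  v_1 = u/||u|| ≈ (0.2898, -0.9571) (||v_1|| = 1).

λ_1 = 16.3028,  λ_2 = 12.6972;  v_1 ≈ (0.2898, -0.9571)


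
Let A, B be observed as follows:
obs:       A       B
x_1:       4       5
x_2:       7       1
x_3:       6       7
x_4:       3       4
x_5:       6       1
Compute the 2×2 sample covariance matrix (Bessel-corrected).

Step 1 — column means:
  mean(A) = (4 + 7 + 6 + 3 + 6) / 5 = 26/5 = 5.2
  mean(B) = (5 + 1 + 7 + 4 + 1) / 5 = 18/5 = 3.6

Step 2 — sample covariance S[i,j] = (1/(n-1)) · Σ_k (x_{k,i} - mean_i) · (x_{k,j} - mean_j), with n-1 = 4.
  S[A,A] = ((-1.2)·(-1.2) + (1.8)·(1.8) + (0.8)·(0.8) + (-2.2)·(-2.2) + (0.8)·(0.8)) / 4 = 10.8/4 = 2.7
  S[A,B] = ((-1.2)·(1.4) + (1.8)·(-2.6) + (0.8)·(3.4) + (-2.2)·(0.4) + (0.8)·(-2.6)) / 4 = -6.6/4 = -1.65
  S[B,B] = ((1.4)·(1.4) + (-2.6)·(-2.6) + (3.4)·(3.4) + (0.4)·(0.4) + (-2.6)·(-2.6)) / 4 = 27.2/4 = 6.8

S is symmetric (S[j,i] = S[i,j]). Assembling:

S = [[2.7, -1.65],
 [-1.65, 6.8]]


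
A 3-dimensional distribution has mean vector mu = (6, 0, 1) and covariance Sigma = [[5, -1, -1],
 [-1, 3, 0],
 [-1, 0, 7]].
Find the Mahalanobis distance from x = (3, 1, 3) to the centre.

Step 1 — centre the observation: (x - mu) = (-3, 1, 2).

Step 2 — invert Sigma (cofactor / det for 3×3, or solve directly):
  Sigma^{-1} = [[0.2211, 0.0737, 0.0316],
 [0.0737, 0.3579, 0.0105],
 [0.0316, 0.0105, 0.1474]].

Step 3 — form the quadratic (x - mu)^T · Sigma^{-1} · (x - mu):
  Sigma^{-1} · (x - mu) = (-0.5263, 0.1579, 0.2105).
  (x - mu)^T · [Sigma^{-1} · (x - mu)] = (-3)·(-0.5263) + (1)·(0.1579) + (2)·(0.2105) = 2.1579.

Step 4 — take square root: d = √(2.1579) ≈ 1.469.

d(x, mu) = √(2.1579) ≈ 1.469


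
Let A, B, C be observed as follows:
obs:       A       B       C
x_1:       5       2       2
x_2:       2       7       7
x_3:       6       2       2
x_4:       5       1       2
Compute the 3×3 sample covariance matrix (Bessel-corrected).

Step 1 — column means:
  mean(A) = (5 + 2 + 6 + 5) / 4 = 18/4 = 4.5
  mean(B) = (2 + 7 + 2 + 1) / 4 = 12/4 = 3
  mean(C) = (2 + 7 + 2 + 2) / 4 = 13/4 = 3.25

Step 2 — sample covariance S[i,j] = (1/(n-1)) · Σ_k (x_{k,i} - mean_i) · (x_{k,j} - mean_j), with n-1 = 3.
  S[A,A] = ((0.5)·(0.5) + (-2.5)·(-2.5) + (1.5)·(1.5) + (0.5)·(0.5)) / 3 = 9/3 = 3
  S[A,B] = ((0.5)·(-1) + (-2.5)·(4) + (1.5)·(-1) + (0.5)·(-2)) / 3 = -13/3 = -4.3333
  S[A,C] = ((0.5)·(-1.25) + (-2.5)·(3.75) + (1.5)·(-1.25) + (0.5)·(-1.25)) / 3 = -12.5/3 = -4.1667
  S[B,B] = ((-1)·(-1) + (4)·(4) + (-1)·(-1) + (-2)·(-2)) / 3 = 22/3 = 7.3333
  S[B,C] = ((-1)·(-1.25) + (4)·(3.75) + (-1)·(-1.25) + (-2)·(-1.25)) / 3 = 20/3 = 6.6667
  S[C,C] = ((-1.25)·(-1.25) + (3.75)·(3.75) + (-1.25)·(-1.25) + (-1.25)·(-1.25)) / 3 = 18.75/3 = 6.25

S is symmetric (S[j,i] = S[i,j]). Assembling:

S = [[3, -4.3333, -4.1667],
 [-4.3333, 7.3333, 6.6667],
 [-4.1667, 6.6667, 6.25]]


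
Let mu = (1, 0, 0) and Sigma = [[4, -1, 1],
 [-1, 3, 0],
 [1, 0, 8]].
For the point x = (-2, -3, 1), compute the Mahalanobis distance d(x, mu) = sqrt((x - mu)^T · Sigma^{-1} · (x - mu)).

Step 1 — centre the observation: (x - mu) = (-3, -3, 1).

Step 2 — invert Sigma (cofactor / det for 3×3, or solve directly):
  Sigma^{-1} = [[0.2824, 0.0941, -0.0353],
 [0.0941, 0.3647, -0.0118],
 [-0.0353, -0.0118, 0.1294]].

Step 3 — form the quadratic (x - mu)^T · Sigma^{-1} · (x - mu):
  Sigma^{-1} · (x - mu) = (-1.1647, -1.3882, 0.2706).
  (x - mu)^T · [Sigma^{-1} · (x - mu)] = (-3)·(-1.1647) + (-3)·(-1.3882) + (1)·(0.2706) = 7.9294.

Step 4 — take square root: d = √(7.9294) ≈ 2.8159.

d(x, mu) = √(7.9294) ≈ 2.8159


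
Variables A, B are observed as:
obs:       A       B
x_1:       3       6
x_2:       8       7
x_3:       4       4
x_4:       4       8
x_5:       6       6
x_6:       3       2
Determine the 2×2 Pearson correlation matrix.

Step 1 — column means:
  mean(A) = (3 + 8 + 4 + 4 + 6 + 3) / 6 = 28/6 = 4.6667
  mean(B) = (6 + 7 + 4 + 8 + 6 + 2) / 6 = 33/6 = 5.5

Step 2 — sample variances and covariances s[i,j] = (1/(n-1)) · Σ_k (x_{k,i} - mean_i) · (x_{k,j} - mean_j), with n-1 = 5:
  s[A,A] = ((-1.6667)·(-1.6667) + (3.3333)·(3.3333) + (-0.6667)·(-0.6667) + (-0.6667)·(-0.6667) + (1.3333)·(1.3333) + (-1.6667)·(-1.6667)) / 5 = 19.3333/5 = 3.8667
  s[A,B] = ((-1.6667)·(0.5) + (3.3333)·(1.5) + (-0.6667)·(-1.5) + (-0.6667)·(2.5) + (1.3333)·(0.5) + (-1.6667)·(-3.5)) / 5 = 10/5 = 2
  s[B,B] = ((0.5)·(0.5) + (1.5)·(1.5) + (-1.5)·(-1.5) + (2.5)·(2.5) + (0.5)·(0.5) + (-3.5)·(-3.5)) / 5 = 23.5/5 = 4.7
  Sample standard deviations s_i = √(s[i,i]):
  s(A) = √(3.8667) = 1.9664
  s(B) = √(4.7) = 2.1679

Step 3 — r_{ij} = s_{ij} / (s_i · s_j):
  r[A,A] = 1 (diagonal).
  r[A,B] = 2 / (1.9664 · 2.1679) = 2 / 4.263 = 0.4692
  r[B,B] = 1 (diagonal).

R is symmetric with unit diagonal. Assembling:

R = [[1, 0.4692],
 [0.4692, 1]]


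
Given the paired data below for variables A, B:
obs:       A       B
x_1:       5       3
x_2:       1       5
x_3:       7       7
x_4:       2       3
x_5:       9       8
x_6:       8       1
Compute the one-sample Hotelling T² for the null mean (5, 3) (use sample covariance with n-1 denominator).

Step 1 — sample mean vector:
  mean(A) = (5 + 1 + 7 + 2 + 9 + 8) / 6 = 32/6 = 5.3333
  mean(B) = (3 + 5 + 7 + 3 + 8 + 1) / 6 = 27/6 = 4.5
  x̄ = (5.3333, 4.5),  deviation x̄ - mu_0 = (5.3333, 4.5) - (5, 3) = (0.3333, 1.5).

Step 2 — sample covariance matrix, S[i,j] = (1/(n-1)) · Σ_k (x_{k,i} - mean_i) · (x_{k,j} - mean_j), divisor n-1 = 5:
  S[A,A] = ((-0.3333)·(-0.3333) + (-4.3333)·(-4.3333) + (1.6667)·(1.6667) + (-3.3333)·(-3.3333) + (3.6667)·(3.6667) + (2.6667)·(2.6667)) / 5 = 53.3333/5 = 10.6667
  S[A,B] = ((-0.3333)·(-1.5) + (-4.3333)·(0.5) + (1.6667)·(2.5) + (-3.3333)·(-1.5) + (3.6667)·(3.5) + (2.6667)·(-3.5)) / 5 = 11/5 = 2.2
  S[B,B] = ((-1.5)·(-1.5) + (0.5)·(0.5) + (2.5)·(2.5) + (-1.5)·(-1.5) + (3.5)·(3.5) + (-3.5)·(-3.5)) / 5 = 35.5/5 = 7.1
  S = [[10.6667, 2.2],
 [2.2, 7.1]].

Step 3 — invert S. det(S) = 10.6667·7.1 - (2.2)² = 70.8933.
  S^{-1} = (1/det) · [[d, -b], [-b, a]] = [[0.1002, -0.031],
 [-0.031, 0.1505]].

Step 4 — quadratic form (x̄ - mu_0)^T · S^{-1} · (x̄ - mu_0):
  S^{-1} · (x̄ - mu_0) = (-0.0132, 0.2153),
  (x̄ - mu_0)^T · [...] = (0.3333)·(-0.0132) + (1.5)·(0.2153) = 0.3186.

Step 5 — scale by n: T² = 6 · 0.3186 = 1.9118.

T² ≈ 1.9118


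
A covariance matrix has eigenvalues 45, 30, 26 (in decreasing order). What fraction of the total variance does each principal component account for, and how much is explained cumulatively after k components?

Step 1 — total variance = trace(Sigma) = Σ λ_i = 45 + 30 + 26 = 101.

Step 2 — fraction explained by component i = λ_i / Σ λ:
  PC1: 45/101 = 0.4455
  PC2: 30/101 = 0.297
  PC3: 26/101 = 0.2574

Step 3 — cumulative fraction after k components = (λ_1 + ... + λ_k) / Σ λ:
  k = 1: 45/101 = 0.4455
  k = 2: (45 + 30)/101 = 75/101 = 0.7426
  k = 3: (45 + 30 + 26)/101 = 101/101 = 1

Summary (fraction, with percent):

explained: PC1 0.4455 (44.55%), PC2 0.297 (29.7%), PC3 0.2574 (25.74%);  cumulative: 0.4455, 0.7426, 1


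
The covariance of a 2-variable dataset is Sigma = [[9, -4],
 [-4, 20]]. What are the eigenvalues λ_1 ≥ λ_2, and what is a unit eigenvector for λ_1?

Step 1 — characteristic polynomial of 2×2 Sigma:
  det(Sigma - λI) = λ² - trace · λ + det = 0.
  trace = 9 + 20 = 29, det = 9·20 - (-4)² = 164.
Step 2 — discriminant:
  Δ = trace² - 4·det = 841 - 656 = 185.
Step 3 — eigenvalues:
  λ = (trace ± √Δ)/2 = (29 ± 13.6015)/2,
  λ_1 = 21.3007,  λ_2 = 7.6993.

Step 4 — unit eigenvector for λ_1: solve (Sigma - λ_1 I)v = 0. First row:
  (9 - 21.3007)·v_x + (-4)·v_y = 0, i.e. (-12.3007)·v_x + (-4)·v_y = 0,
  so v ∝ (b, λ_1 - a) = (-4, 12.3007); multiply by -1 so the first entry is positive: u = (4, -12.3007).
  ||u|| = √((4)² + (-12.3007)²) = √(167.3081) ≈ 12.9348,
  v_1 = u/||u|| ≈ (0.3092, -0.951) (||v_1|| = 1).

λ_1 = 21.3007,  λ_2 = 7.6993;  v_1 ≈ (0.3092, -0.951)


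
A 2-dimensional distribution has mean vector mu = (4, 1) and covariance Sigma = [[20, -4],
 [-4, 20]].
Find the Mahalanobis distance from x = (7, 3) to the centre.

Step 1 — centre the observation: (x - mu) = (3, 2).

Step 2 — invert Sigma. det(Sigma) = 20·20 - (-4)² = 384.
  Sigma^{-1} = (1/det) · [[d, -b], [-b, a]] = [[0.0521, 0.0104],
 [0.0104, 0.0521]].

Step 3 — form the quadratic (x - mu)^T · Sigma^{-1} · (x - mu):
  Sigma^{-1} · (x - mu) = (0.1771, 0.1354).
  (x - mu)^T · [Sigma^{-1} · (x - mu)] = (3)·(0.1771) + (2)·(0.1354) = 0.8021.

Step 4 — take square root: d = √(0.8021) ≈ 0.8956.

d(x, mu) = √(0.8021) ≈ 0.8956


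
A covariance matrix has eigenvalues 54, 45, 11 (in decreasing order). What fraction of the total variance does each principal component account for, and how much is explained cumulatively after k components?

Step 1 — total variance = trace(Sigma) = Σ λ_i = 54 + 45 + 11 = 110.

Step 2 — fraction explained by component i = λ_i / Σ λ:
  PC1: 54/110 = 0.4909
  PC2: 45/110 = 0.4091
  PC3: 11/110 = 0.1

Step 3 — cumulative fraction after k components = (λ_1 + ... + λ_k) / Σ λ:
  k = 1: 54/110 = 0.4909
  k = 2: (54 + 45)/110 = 99/110 = 0.9
  k = 3: (54 + 45 + 11)/110 = 110/110 = 1

Summary (fraction, with percent):

explained: PC1 0.4909 (49.09%), PC2 0.4091 (40.91%), PC3 0.1 (10%);  cumulative: 0.4909, 0.9, 1


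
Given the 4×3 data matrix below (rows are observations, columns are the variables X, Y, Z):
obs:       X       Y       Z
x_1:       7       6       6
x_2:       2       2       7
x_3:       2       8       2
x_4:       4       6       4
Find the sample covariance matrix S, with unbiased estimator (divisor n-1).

Step 1 — column means:
  mean(X) = (7 + 2 + 2 + 4) / 4 = 15/4 = 3.75
  mean(Y) = (6 + 2 + 8 + 6) / 4 = 22/4 = 5.5
  mean(Z) = (6 + 7 + 2 + 4) / 4 = 19/4 = 4.75

Step 2 — sample covariance S[i,j] = (1/(n-1)) · Σ_k (x_{k,i} - mean_i) · (x_{k,j} - mean_j), with n-1 = 3.
  S[X,X] = ((3.25)·(3.25) + (-1.75)·(-1.75) + (-1.75)·(-1.75) + (0.25)·(0.25)) / 3 = 16.75/3 = 5.5833
  S[X,Y] = ((3.25)·(0.5) + (-1.75)·(-3.5) + (-1.75)·(2.5) + (0.25)·(0.5)) / 3 = 3.5/3 = 1.1667
  S[X,Z] = ((3.25)·(1.25) + (-1.75)·(2.25) + (-1.75)·(-2.75) + (0.25)·(-0.75)) / 3 = 4.75/3 = 1.5833
  S[Y,Y] = ((0.5)·(0.5) + (-3.5)·(-3.5) + (2.5)·(2.5) + (0.5)·(0.5)) / 3 = 19/3 = 6.3333
  S[Y,Z] = ((0.5)·(1.25) + (-3.5)·(2.25) + (2.5)·(-2.75) + (0.5)·(-0.75)) / 3 = -14.5/3 = -4.8333
  S[Z,Z] = ((1.25)·(1.25) + (2.25)·(2.25) + (-2.75)·(-2.75) + (-0.75)·(-0.75)) / 3 = 14.75/3 = 4.9167

S is symmetric (S[j,i] = S[i,j]). Assembling:

S = [[5.5833, 1.1667, 1.5833],
 [1.1667, 6.3333, -4.8333],
 [1.5833, -4.8333, 4.9167]]


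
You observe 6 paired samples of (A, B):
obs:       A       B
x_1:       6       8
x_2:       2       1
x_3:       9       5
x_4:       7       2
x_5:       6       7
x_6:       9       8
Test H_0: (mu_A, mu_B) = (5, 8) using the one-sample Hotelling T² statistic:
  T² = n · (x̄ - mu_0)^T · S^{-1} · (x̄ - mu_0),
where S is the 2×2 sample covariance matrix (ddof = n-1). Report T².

Step 1 — sample mean vector:
  mean(A) = (6 + 2 + 9 + 7 + 6 + 9) / 6 = 39/6 = 6.5
  mean(B) = (8 + 1 + 5 + 2 + 7 + 8) / 6 = 31/6 = 5.1667
  x̄ = (6.5, 5.1667),  deviation x̄ - mu_0 = (6.5, 5.1667) - (5, 8) = (1.5, -2.8333).

Step 2 — sample covariance matrix, S[i,j] = (1/(n-1)) · Σ_k (x_{k,i} - mean_i) · (x_{k,j} - mean_j), divisor n-1 = 5:
  S[A,A] = ((-0.5)·(-0.5) + (-4.5)·(-4.5) + (2.5)·(2.5) + (0.5)·(0.5) + (-0.5)·(-0.5) + (2.5)·(2.5)) / 5 = 33.5/5 = 6.7
  S[A,B] = ((-0.5)·(2.8333) + (-4.5)·(-4.1667) + (2.5)·(-0.1667) + (0.5)·(-3.1667) + (-0.5)·(1.8333) + (2.5)·(2.8333)) / 5 = 21.5/5 = 4.3
  S[B,B] = ((2.8333)·(2.8333) + (-4.1667)·(-4.1667) + (-0.1667)·(-0.1667) + (-3.1667)·(-3.1667) + (1.8333)·(1.8333) + (2.8333)·(2.8333)) / 5 = 46.8333/5 = 9.3667
  S = [[6.7, 4.3],
 [4.3, 9.3667]].

Step 3 — invert S. det(S) = 6.7·9.3667 - (4.3)² = 44.2667.
  S^{-1} = (1/det) · [[d, -b], [-b, a]] = [[0.2116, -0.0971],
 [-0.0971, 0.1514]].

Step 4 — quadratic form (x̄ - mu_0)^T · S^{-1} · (x̄ - mu_0):
  S^{-1} · (x̄ - mu_0) = (0.5926, -0.5745),
  (x̄ - mu_0)^T · [...] = (1.5)·(0.5926) + (-2.8333)·(-0.5745) = 2.5168.

Step 5 — scale by n: T² = 6 · 2.5168 = 15.1009.

T² ≈ 15.1009


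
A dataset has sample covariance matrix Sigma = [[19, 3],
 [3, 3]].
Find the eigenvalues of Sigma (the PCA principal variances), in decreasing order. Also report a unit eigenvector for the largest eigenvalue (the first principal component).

Step 1 — characteristic polynomial of 2×2 Sigma:
  det(Sigma - λI) = λ² - trace · λ + det = 0.
  trace = 19 + 3 = 22, det = 19·3 - (3)² = 48.
Step 2 — discriminant:
  Δ = trace² - 4·det = 484 - 192 = 292.
Step 3 — eigenvalues:
  λ = (trace ± √Δ)/2 = (22 ± 17.088)/2,
  λ_1 = 19.544,  λ_2 = 2.456.

Step 4 — unit eigenvector for λ_1: solve (Sigma - λ_1 I)v = 0. First row:
  (19 - 19.544)·v_x + (3)·v_y = 0, i.e. (-0.544)·v_x + (3)·v_y = 0,
  so v ∝ (b, λ_1 - a) = (3, 0.544) = u.
  ||u|| = √((3)² + (0.544)²) = √(9.2959) ≈ 3.0489,
  v_1 = u/||u|| ≈ (0.984, 0.1784) (||v_1|| = 1).

λ_1 = 19.544,  λ_2 = 2.456;  v_1 ≈ (0.984, 0.1784)


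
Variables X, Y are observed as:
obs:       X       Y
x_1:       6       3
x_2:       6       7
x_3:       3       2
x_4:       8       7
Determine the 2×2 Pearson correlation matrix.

Step 1 — column means:
  mean(X) = (6 + 6 + 3 + 8) / 4 = 23/4 = 5.75
  mean(Y) = (3 + 7 + 2 + 7) / 4 = 19/4 = 4.75

Step 2 — sample variances and covariances s[i,j] = (1/(n-1)) · Σ_k (x_{k,i} - mean_i) · (x_{k,j} - mean_j), with n-1 = 3:
  s[X,X] = ((0.25)·(0.25) + (0.25)·(0.25) + (-2.75)·(-2.75) + (2.25)·(2.25)) / 3 = 12.75/3 = 4.25
  s[X,Y] = ((0.25)·(-1.75) + (0.25)·(2.25) + (-2.75)·(-2.75) + (2.25)·(2.25)) / 3 = 12.75/3 = 4.25
  s[Y,Y] = ((-1.75)·(-1.75) + (2.25)·(2.25) + (-2.75)·(-2.75) + (2.25)·(2.25)) / 3 = 20.75/3 = 6.9167
  Sample standard deviations s_i = √(s[i,i]):
  s(X) = √(4.25) = 2.0616
  s(Y) = √(6.9167) = 2.63

Step 3 — r_{ij} = s_{ij} / (s_i · s_j):
  r[X,X] = 1 (diagonal).
  r[X,Y] = 4.25 / (2.0616 · 2.63) = 4.25 / 5.4218 = 0.7839
  r[Y,Y] = 1 (diagonal).

R is symmetric with unit diagonal. Assembling:

R = [[1, 0.7839],
 [0.7839, 1]]


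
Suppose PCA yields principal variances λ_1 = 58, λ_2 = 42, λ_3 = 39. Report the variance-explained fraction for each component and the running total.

Step 1 — total variance = trace(Sigma) = Σ λ_i = 58 + 42 + 39 = 139.

Step 2 — fraction explained by component i = λ_i / Σ λ:
  PC1: 58/139 = 0.4173
  PC2: 42/139 = 0.3022
  PC3: 39/139 = 0.2806

Step 3 — cumulative fraction after k components = (λ_1 + ... + λ_k) / Σ λ:
  k = 1: 58/139 = 0.4173
  k = 2: (58 + 42)/139 = 100/139 = 0.7194
  k = 3: (58 + 42 + 39)/139 = 139/139 = 1

Summary (fraction, with percent):

explained: PC1 0.4173 (41.73%), PC2 0.3022 (30.22%), PC3 0.2806 (28.06%);  cumulative: 0.4173, 0.7194, 1


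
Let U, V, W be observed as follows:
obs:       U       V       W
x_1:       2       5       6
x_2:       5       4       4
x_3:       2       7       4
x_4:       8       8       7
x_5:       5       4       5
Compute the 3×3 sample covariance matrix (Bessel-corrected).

Step 1 — column means:
  mean(U) = (2 + 5 + 2 + 8 + 5) / 5 = 22/5 = 4.4
  mean(V) = (5 + 4 + 7 + 8 + 4) / 5 = 28/5 = 5.6
  mean(W) = (6 + 4 + 4 + 7 + 5) / 5 = 26/5 = 5.2

Step 2 — sample covariance S[i,j] = (1/(n-1)) · Σ_k (x_{k,i} - mean_i) · (x_{k,j} - mean_j), with n-1 = 4.
  S[U,U] = ((-2.4)·(-2.4) + (0.6)·(0.6) + (-2.4)·(-2.4) + (3.6)·(3.6) + (0.6)·(0.6)) / 4 = 25.2/4 = 6.3
  S[U,V] = ((-2.4)·(-0.6) + (0.6)·(-1.6) + (-2.4)·(1.4) + (3.6)·(2.4) + (0.6)·(-1.6)) / 4 = 4.8/4 = 1.2
  S[U,W] = ((-2.4)·(0.8) + (0.6)·(-1.2) + (-2.4)·(-1.2) + (3.6)·(1.8) + (0.6)·(-0.2)) / 4 = 6.6/4 = 1.65
  S[V,V] = ((-0.6)·(-0.6) + (-1.6)·(-1.6) + (1.4)·(1.4) + (2.4)·(2.4) + (-1.6)·(-1.6)) / 4 = 13.2/4 = 3.3
  S[V,W] = ((-0.6)·(0.8) + (-1.6)·(-1.2) + (1.4)·(-1.2) + (2.4)·(1.8) + (-1.6)·(-0.2)) / 4 = 4.4/4 = 1.1
  S[W,W] = ((0.8)·(0.8) + (-1.2)·(-1.2) + (-1.2)·(-1.2) + (1.8)·(1.8) + (-0.2)·(-0.2)) / 4 = 6.8/4 = 1.7

S is symmetric (S[j,i] = S[i,j]). Assembling:

S = [[6.3, 1.2, 1.65],
 [1.2, 3.3, 1.1],
 [1.65, 1.1, 1.7]]


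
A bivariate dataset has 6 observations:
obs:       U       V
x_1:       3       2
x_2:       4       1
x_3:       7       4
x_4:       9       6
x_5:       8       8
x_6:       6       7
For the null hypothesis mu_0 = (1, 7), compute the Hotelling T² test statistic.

Step 1 — sample mean vector:
  mean(U) = (3 + 4 + 7 + 9 + 8 + 6) / 6 = 37/6 = 6.1667
  mean(V) = (2 + 1 + 4 + 6 + 8 + 7) / 6 = 28/6 = 4.6667
  x̄ = (6.1667, 4.6667),  deviation x̄ - mu_0 = (6.1667, 4.6667) - (1, 7) = (5.1667, -2.3333).

Step 2 — sample covariance matrix, S[i,j] = (1/(n-1)) · Σ_k (x_{k,i} - mean_i) · (x_{k,j} - mean_j), divisor n-1 = 5:
  S[U,U] = ((-3.1667)·(-3.1667) + (-2.1667)·(-2.1667) + (0.8333)·(0.8333) + (2.8333)·(2.8333) + (1.8333)·(1.8333) + (-0.1667)·(-0.1667)) / 5 = 26.8333/5 = 5.3667
  S[U,V] = ((-3.1667)·(-2.6667) + (-2.1667)·(-3.6667) + (0.8333)·(-0.6667) + (2.8333)·(1.3333) + (1.8333)·(3.3333) + (-0.1667)·(2.3333)) / 5 = 25.3333/5 = 5.0667
  S[V,V] = ((-2.6667)·(-2.6667) + (-3.6667)·(-3.6667) + (-0.6667)·(-0.6667) + (1.3333)·(1.3333) + (3.3333)·(3.3333) + (2.3333)·(2.3333)) / 5 = 39.3333/5 = 7.8667
  S = [[5.3667, 5.0667],
 [5.0667, 7.8667]].

Step 3 — invert S. det(S) = 5.3667·7.8667 - (5.0667)² = 16.5467.
  S^{-1} = (1/det) · [[d, -b], [-b, a]] = [[0.4754, -0.3062],
 [-0.3062, 0.3243]].

Step 4 — quadratic form (x̄ - mu_0)^T · S^{-1} · (x̄ - mu_0):
  S^{-1} · (x̄ - mu_0) = (3.1708, -2.3388),
  (x̄ - mu_0)^T · [...] = (5.1667)·(3.1708) + (-2.3333)·(-2.3388) = 21.8399.

Step 5 — scale by n: T² = 6 · 21.8399 = 131.0395.

T² ≈ 131.0395


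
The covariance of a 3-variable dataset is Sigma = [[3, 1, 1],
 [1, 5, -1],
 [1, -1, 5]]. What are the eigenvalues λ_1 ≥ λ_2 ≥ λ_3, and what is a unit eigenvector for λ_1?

Step 1 — characteristic polynomial p(λ) = det(λI - Sigma) = λ³ - tr·λ² + c_1·λ - det, where tr = trace, c_1 = sum of the principal 2×2 minors, det = det(Sigma):
  tr = 3 + 5 + 5 = 13,
  c_1 = (3·5 - (1)²) + (3·5 - (1)²) + (5·5 - (-1)²) = 14 + 14 + 24 = 52,
  det = 3·(5·5 - (-1)²) - (1)·((1)·5 - (-1)·(1)) + (1)·((1)·(-1) - 5·(1)) = 3·(24) - (1)·(6) + (1)·(-6) = 60.
  So p(λ) = λ³ - 13λ² + 52λ - 60.
Step 2 — look for an integer root (rational root theorem: any rational root is an integer divisor of 60). Testing λ = 2:
  p(2) = 8 - 52 + 104 - 60 = 0  ✓
  Dividing out (λ - 2): p(λ) = (λ - 2)(λ² - 11λ + 30).
Step 3 — remaining eigenvalues from the quadratic λ² - 11λ + 30 = 0:
  Δ = 11² - 4·30 = 121 - 120 = 1,  λ = (11 ± √1)/2 = (11 ± 1)/2 = 6 or 5.
  Sorted: λ_1 = 6,  λ_2 = 5,  λ_3 = 2  (check: sum = 13 = tr ✓).

Step 4 — unit eigenvector for λ_1 = 6: v spans the null space of (Sigma - λ_1 I), whose rows are
  r_1 = (-3, 1, 1),  r_2 = (1, -1, -1),  r_3 = (1, -1, -1).
  v is orthogonal to every row, so take v ∝ r_1 × r_2 = ((1)·(-1) - (1)·(-1), (1)·(1) - (-3)·(-1), (-3)·(-1) - (1)·(1)) = (0, -2, 2).
  Rescale (divide by 2; multiply by -1 so the first nonzero entry is positive): u = (0, 1, -1).
  ||u|| = √((0)² + (1)² + (-1)²) = √(2) ≈ 1.4142,  v_1 = u/||u|| ≈ (0, 0.7071, -0.7071) (||v_1|| = 1).

λ_1 = 6,  λ_2 = 5,  λ_3 = 2;  v_1 ≈ (0, 0.7071, -0.7071)


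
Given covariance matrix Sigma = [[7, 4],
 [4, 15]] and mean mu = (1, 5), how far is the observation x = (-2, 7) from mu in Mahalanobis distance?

Step 1 — centre the observation: (x - mu) = (-3, 2).

Step 2 — invert Sigma. det(Sigma) = 7·15 - (4)² = 89.
  Sigma^{-1} = (1/det) · [[d, -b], [-b, a]] = [[0.1685, -0.0449],
 [-0.0449, 0.0787]].

Step 3 — form the quadratic (x - mu)^T · Sigma^{-1} · (x - mu):
  Sigma^{-1} · (x - mu) = (-0.5955, 0.2921).
  (x - mu)^T · [Sigma^{-1} · (x - mu)] = (-3)·(-0.5955) + (2)·(0.2921) = 2.3708.

Step 4 — take square root: d = √(2.3708) ≈ 1.5397.

d(x, mu) = √(2.3708) ≈ 1.5397


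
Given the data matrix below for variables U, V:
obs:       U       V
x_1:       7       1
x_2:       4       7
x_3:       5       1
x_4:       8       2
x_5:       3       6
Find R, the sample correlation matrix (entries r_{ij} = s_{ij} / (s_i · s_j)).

Step 1 — column means:
  mean(U) = (7 + 4 + 5 + 8 + 3) / 5 = 27/5 = 5.4
  mean(V) = (1 + 7 + 1 + 2 + 6) / 5 = 17/5 = 3.4

Step 2 — sample variances and covariances s[i,j] = (1/(n-1)) · Σ_k (x_{k,i} - mean_i) · (x_{k,j} - mean_j), with n-1 = 4:
  s[U,U] = ((1.6)·(1.6) + (-1.4)·(-1.4) + (-0.4)·(-0.4) + (2.6)·(2.6) + (-2.4)·(-2.4)) / 4 = 17.2/4 = 4.3
  s[U,V] = ((1.6)·(-2.4) + (-1.4)·(3.6) + (-0.4)·(-2.4) + (2.6)·(-1.4) + (-2.4)·(2.6)) / 4 = -17.8/4 = -4.45
  s[V,V] = ((-2.4)·(-2.4) + (3.6)·(3.6) + (-2.4)·(-2.4) + (-1.4)·(-1.4) + (2.6)·(2.6)) / 4 = 33.2/4 = 8.3
  Sample standard deviations s_i = √(s[i,i]):
  s(U) = √(4.3) = 2.0736
  s(V) = √(8.3) = 2.881

Step 3 — r_{ij} = s_{ij} / (s_i · s_j):
  r[U,U] = 1 (diagonal).
  r[U,V] = -4.45 / (2.0736 · 2.881) = -4.45 / 5.9741 = -0.7449
  r[V,V] = 1 (diagonal).

R is symmetric with unit diagonal. Assembling:

R = [[1, -0.7449],
 [-0.7449, 1]]


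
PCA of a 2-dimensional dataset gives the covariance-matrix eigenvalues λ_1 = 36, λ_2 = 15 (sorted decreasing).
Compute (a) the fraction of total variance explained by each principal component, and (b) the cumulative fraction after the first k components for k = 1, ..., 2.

Step 1 — total variance = trace(Sigma) = Σ λ_i = 36 + 15 = 51.

Step 2 — fraction explained by component i = λ_i / Σ λ:
  PC1: 36/51 = 0.7059
  PC2: 15/51 = 0.2941

Step 3 — cumulative fraction after k components = (λ_1 + ... + λ_k) / Σ λ:
  k = 1: 36/51 = 0.7059
  k = 2: (36 + 15)/51 = 51/51 = 1

Summary (fraction, with percent):

explained: PC1 0.7059 (70.59%), PC2 0.2941 (29.41%);  cumulative: 0.7059, 1


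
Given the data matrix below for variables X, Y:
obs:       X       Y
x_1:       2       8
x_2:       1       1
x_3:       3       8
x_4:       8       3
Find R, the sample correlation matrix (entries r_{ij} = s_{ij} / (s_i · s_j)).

Step 1 — column means:
  mean(X) = (2 + 1 + 3 + 8) / 4 = 14/4 = 3.5
  mean(Y) = (8 + 1 + 8 + 3) / 4 = 20/4 = 5

Step 2 — sample variances and covariances s[i,j] = (1/(n-1)) · Σ_k (x_{k,i} - mean_i) · (x_{k,j} - mean_j), with n-1 = 3:
  s[X,X] = ((-1.5)·(-1.5) + (-2.5)·(-2.5) + (-0.5)·(-0.5) + (4.5)·(4.5)) / 3 = 29/3 = 9.6667
  s[X,Y] = ((-1.5)·(3) + (-2.5)·(-4) + (-0.5)·(3) + (4.5)·(-2)) / 3 = -5/3 = -1.6667
  s[Y,Y] = ((3)·(3) + (-4)·(-4) + (3)·(3) + (-2)·(-2)) / 3 = 38/3 = 12.6667
  Sample standard deviations s_i = √(s[i,i]):
  s(X) = √(9.6667) = 3.1091
  s(Y) = √(12.6667) = 3.559

Step 3 — r_{ij} = s_{ij} / (s_i · s_j):
  r[X,X] = 1 (diagonal).
  r[X,Y] = -1.6667 / (3.1091 · 3.559) = -1.6667 / 11.0655 = -0.1506
  r[Y,Y] = 1 (diagonal).

R is symmetric with unit diagonal. Assembling:

R = [[1, -0.1506],
 [-0.1506, 1]]
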